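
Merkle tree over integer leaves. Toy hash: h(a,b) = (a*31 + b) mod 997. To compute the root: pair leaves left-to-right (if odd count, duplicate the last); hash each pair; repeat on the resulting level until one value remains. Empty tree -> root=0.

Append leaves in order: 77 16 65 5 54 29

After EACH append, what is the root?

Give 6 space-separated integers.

Answer: 77 409 801 741 501 698

Derivation:
After append 77 (leaves=[77]):
  L0: [77]
  root=77
After append 16 (leaves=[77, 16]):
  L0: [77, 16]
  L1: h(77,16)=(77*31+16)%997=409 -> [409]
  root=409
After append 65 (leaves=[77, 16, 65]):
  L0: [77, 16, 65]
  L1: h(77,16)=(77*31+16)%997=409 h(65,65)=(65*31+65)%997=86 -> [409, 86]
  L2: h(409,86)=(409*31+86)%997=801 -> [801]
  root=801
After append 5 (leaves=[77, 16, 65, 5]):
  L0: [77, 16, 65, 5]
  L1: h(77,16)=(77*31+16)%997=409 h(65,5)=(65*31+5)%997=26 -> [409, 26]
  L2: h(409,26)=(409*31+26)%997=741 -> [741]
  root=741
After append 54 (leaves=[77, 16, 65, 5, 54]):
  L0: [77, 16, 65, 5, 54]
  L1: h(77,16)=(77*31+16)%997=409 h(65,5)=(65*31+5)%997=26 h(54,54)=(54*31+54)%997=731 -> [409, 26, 731]
  L2: h(409,26)=(409*31+26)%997=741 h(731,731)=(731*31+731)%997=461 -> [741, 461]
  L3: h(741,461)=(741*31+461)%997=501 -> [501]
  root=501
After append 29 (leaves=[77, 16, 65, 5, 54, 29]):
  L0: [77, 16, 65, 5, 54, 29]
  L1: h(77,16)=(77*31+16)%997=409 h(65,5)=(65*31+5)%997=26 h(54,29)=(54*31+29)%997=706 -> [409, 26, 706]
  L2: h(409,26)=(409*31+26)%997=741 h(706,706)=(706*31+706)%997=658 -> [741, 658]
  L3: h(741,658)=(741*31+658)%997=698 -> [698]
  root=698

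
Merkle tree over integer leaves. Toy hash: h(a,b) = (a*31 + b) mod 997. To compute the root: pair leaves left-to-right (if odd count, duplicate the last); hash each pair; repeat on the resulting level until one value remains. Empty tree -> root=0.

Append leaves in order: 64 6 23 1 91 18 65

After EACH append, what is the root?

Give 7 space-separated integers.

Answer: 64 993 612 590 807 465 703

Derivation:
After append 64 (leaves=[64]):
  L0: [64]
  root=64
After append 6 (leaves=[64, 6]):
  L0: [64, 6]
  L1: h(64,6)=(64*31+6)%997=993 -> [993]
  root=993
After append 23 (leaves=[64, 6, 23]):
  L0: [64, 6, 23]
  L1: h(64,6)=(64*31+6)%997=993 h(23,23)=(23*31+23)%997=736 -> [993, 736]
  L2: h(993,736)=(993*31+736)%997=612 -> [612]
  root=612
After append 1 (leaves=[64, 6, 23, 1]):
  L0: [64, 6, 23, 1]
  L1: h(64,6)=(64*31+6)%997=993 h(23,1)=(23*31+1)%997=714 -> [993, 714]
  L2: h(993,714)=(993*31+714)%997=590 -> [590]
  root=590
After append 91 (leaves=[64, 6, 23, 1, 91]):
  L0: [64, 6, 23, 1, 91]
  L1: h(64,6)=(64*31+6)%997=993 h(23,1)=(23*31+1)%997=714 h(91,91)=(91*31+91)%997=918 -> [993, 714, 918]
  L2: h(993,714)=(993*31+714)%997=590 h(918,918)=(918*31+918)%997=463 -> [590, 463]
  L3: h(590,463)=(590*31+463)%997=807 -> [807]
  root=807
After append 18 (leaves=[64, 6, 23, 1, 91, 18]):
  L0: [64, 6, 23, 1, 91, 18]
  L1: h(64,6)=(64*31+6)%997=993 h(23,1)=(23*31+1)%997=714 h(91,18)=(91*31+18)%997=845 -> [993, 714, 845]
  L2: h(993,714)=(993*31+714)%997=590 h(845,845)=(845*31+845)%997=121 -> [590, 121]
  L3: h(590,121)=(590*31+121)%997=465 -> [465]
  root=465
After append 65 (leaves=[64, 6, 23, 1, 91, 18, 65]):
  L0: [64, 6, 23, 1, 91, 18, 65]
  L1: h(64,6)=(64*31+6)%997=993 h(23,1)=(23*31+1)%997=714 h(91,18)=(91*31+18)%997=845 h(65,65)=(65*31+65)%997=86 -> [993, 714, 845, 86]
  L2: h(993,714)=(993*31+714)%997=590 h(845,86)=(845*31+86)%997=359 -> [590, 359]
  L3: h(590,359)=(590*31+359)%997=703 -> [703]
  root=703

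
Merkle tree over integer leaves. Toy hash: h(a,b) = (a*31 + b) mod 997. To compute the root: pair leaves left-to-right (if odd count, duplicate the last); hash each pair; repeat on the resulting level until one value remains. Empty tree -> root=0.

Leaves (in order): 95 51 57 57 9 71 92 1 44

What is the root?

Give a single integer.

Answer: 741

Derivation:
L0: [95, 51, 57, 57, 9, 71, 92, 1, 44]
L1: h(95,51)=(95*31+51)%997=5 h(57,57)=(57*31+57)%997=827 h(9,71)=(9*31+71)%997=350 h(92,1)=(92*31+1)%997=859 h(44,44)=(44*31+44)%997=411 -> [5, 827, 350, 859, 411]
L2: h(5,827)=(5*31+827)%997=982 h(350,859)=(350*31+859)%997=742 h(411,411)=(411*31+411)%997=191 -> [982, 742, 191]
L3: h(982,742)=(982*31+742)%997=277 h(191,191)=(191*31+191)%997=130 -> [277, 130]
L4: h(277,130)=(277*31+130)%997=741 -> [741]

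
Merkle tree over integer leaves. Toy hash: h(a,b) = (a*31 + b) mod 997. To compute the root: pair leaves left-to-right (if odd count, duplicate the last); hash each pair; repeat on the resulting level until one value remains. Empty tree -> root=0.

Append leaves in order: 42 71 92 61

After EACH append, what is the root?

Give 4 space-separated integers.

After append 42 (leaves=[42]):
  L0: [42]
  root=42
After append 71 (leaves=[42, 71]):
  L0: [42, 71]
  L1: h(42,71)=(42*31+71)%997=376 -> [376]
  root=376
After append 92 (leaves=[42, 71, 92]):
  L0: [42, 71, 92]
  L1: h(42,71)=(42*31+71)%997=376 h(92,92)=(92*31+92)%997=950 -> [376, 950]
  L2: h(376,950)=(376*31+950)%997=642 -> [642]
  root=642
After append 61 (leaves=[42, 71, 92, 61]):
  L0: [42, 71, 92, 61]
  L1: h(42,71)=(42*31+71)%997=376 h(92,61)=(92*31+61)%997=919 -> [376, 919]
  L2: h(376,919)=(376*31+919)%997=611 -> [611]
  root=611

Answer: 42 376 642 611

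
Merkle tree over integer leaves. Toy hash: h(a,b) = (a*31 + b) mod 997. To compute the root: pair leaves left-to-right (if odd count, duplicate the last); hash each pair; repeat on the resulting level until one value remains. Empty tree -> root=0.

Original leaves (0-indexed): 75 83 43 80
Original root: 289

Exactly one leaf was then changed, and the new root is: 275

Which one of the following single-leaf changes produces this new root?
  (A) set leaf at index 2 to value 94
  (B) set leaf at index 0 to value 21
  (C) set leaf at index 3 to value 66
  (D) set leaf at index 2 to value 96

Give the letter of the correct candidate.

Answer: C

Derivation:
Original leaves: [75, 83, 43, 80]
Target new root: 275
Try each candidate change and compute the resulting root:
Candidate A: set leaf[2] = 94 -> leaves = [75, 83, 94, 80]
  L0: [75, 83, 94, 80]
  L1: h(75,83)=(75*31+83)%997=414 h(94,80)=(94*31+80)%997=3 -> [414, 3]
  L2: h(414,3)=(414*31+3)%997=873 -> [873]
  root = 873 != target 275
Candidate B: set leaf[0] = 21 -> leaves = [21, 83, 43, 80]
  L0: [21, 83, 43, 80]
  L1: h(21,83)=(21*31+83)%997=734 h(43,80)=(43*31+80)%997=416 -> [734, 416]
  L2: h(734,416)=(734*31+416)%997=239 -> [239]
  root = 239 != target 275
Candidate C: set leaf[3] = 66 -> leaves = [75, 83, 43, 66]
  L0: [75, 83, 43, 66]
  L1: h(75,83)=(75*31+83)%997=414 h(43,66)=(43*31+66)%997=402 -> [414, 402]
  L2: h(414,402)=(414*31+402)%997=275 -> [275]
  root = 275 == target 275  ** MATCH **
Candidate D: set leaf[2] = 96 -> leaves = [75, 83, 96, 80]
  L0: [75, 83, 96, 80]
  L1: h(75,83)=(75*31+83)%997=414 h(96,80)=(96*31+80)%997=65 -> [414, 65]
  L2: h(414,65)=(414*31+65)%997=935 -> [935]
  root = 935 != target 275
Candidate C produces the target root.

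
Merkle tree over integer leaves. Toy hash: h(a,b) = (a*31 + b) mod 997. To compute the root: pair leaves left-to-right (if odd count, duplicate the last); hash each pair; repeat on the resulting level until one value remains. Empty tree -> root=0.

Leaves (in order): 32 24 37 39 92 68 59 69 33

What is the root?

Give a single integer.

Answer: 84

Derivation:
L0: [32, 24, 37, 39, 92, 68, 59, 69, 33]
L1: h(32,24)=(32*31+24)%997=19 h(37,39)=(37*31+39)%997=189 h(92,68)=(92*31+68)%997=926 h(59,69)=(59*31+69)%997=901 h(33,33)=(33*31+33)%997=59 -> [19, 189, 926, 901, 59]
L2: h(19,189)=(19*31+189)%997=778 h(926,901)=(926*31+901)%997=694 h(59,59)=(59*31+59)%997=891 -> [778, 694, 891]
L3: h(778,694)=(778*31+694)%997=884 h(891,891)=(891*31+891)%997=596 -> [884, 596]
L4: h(884,596)=(884*31+596)%997=84 -> [84]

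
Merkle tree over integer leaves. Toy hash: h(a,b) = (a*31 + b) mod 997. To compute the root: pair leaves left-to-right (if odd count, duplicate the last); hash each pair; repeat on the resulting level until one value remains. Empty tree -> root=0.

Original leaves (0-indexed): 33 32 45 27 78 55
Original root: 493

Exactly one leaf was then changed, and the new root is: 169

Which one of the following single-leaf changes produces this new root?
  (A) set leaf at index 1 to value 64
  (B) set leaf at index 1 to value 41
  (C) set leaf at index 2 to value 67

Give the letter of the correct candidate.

Original leaves: [33, 32, 45, 27, 78, 55]
Target new root: 169
Try each candidate change and compute the resulting root:
Candidate A: set leaf[1] = 64 -> leaves = [33, 64, 45, 27, 78, 55]
  L0: [33, 64, 45, 27, 78, 55]
  L1: h(33,64)=(33*31+64)%997=90 h(45,27)=(45*31+27)%997=425 h(78,55)=(78*31+55)%997=479 -> [90, 425, 479]
  L2: h(90,425)=(90*31+425)%997=224 h(479,479)=(479*31+479)%997=373 -> [224, 373]
  L3: h(224,373)=(224*31+373)%997=338 -> [338]
  root = 338 != target 169
Candidate B: set leaf[1] = 41 -> leaves = [33, 41, 45, 27, 78, 55]
  L0: [33, 41, 45, 27, 78, 55]
  L1: h(33,41)=(33*31+41)%997=67 h(45,27)=(45*31+27)%997=425 h(78,55)=(78*31+55)%997=479 -> [67, 425, 479]
  L2: h(67,425)=(67*31+425)%997=508 h(479,479)=(479*31+479)%997=373 -> [508, 373]
  L3: h(508,373)=(508*31+373)%997=169 -> [169]
  root = 169 == target 169  ** MATCH **
Candidate C: set leaf[2] = 67 -> leaves = [33, 32, 67, 27, 78, 55]
  L0: [33, 32, 67, 27, 78, 55]
  L1: h(33,32)=(33*31+32)%997=58 h(67,27)=(67*31+27)%997=110 h(78,55)=(78*31+55)%997=479 -> [58, 110, 479]
  L2: h(58,110)=(58*31+110)%997=911 h(479,479)=(479*31+479)%997=373 -> [911, 373]
  L3: h(911,373)=(911*31+373)%997=698 -> [698]
  root = 698 != target 169
Candidate B produces the target root.

Answer: B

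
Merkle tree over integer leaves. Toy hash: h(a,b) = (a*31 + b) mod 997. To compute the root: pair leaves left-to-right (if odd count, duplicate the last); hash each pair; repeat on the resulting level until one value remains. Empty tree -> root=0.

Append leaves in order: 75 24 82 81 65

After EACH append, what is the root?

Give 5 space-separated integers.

After append 75 (leaves=[75]):
  L0: [75]
  root=75
After append 24 (leaves=[75, 24]):
  L0: [75, 24]
  L1: h(75,24)=(75*31+24)%997=355 -> [355]
  root=355
After append 82 (leaves=[75, 24, 82]):
  L0: [75, 24, 82]
  L1: h(75,24)=(75*31+24)%997=355 h(82,82)=(82*31+82)%997=630 -> [355, 630]
  L2: h(355,630)=(355*31+630)%997=668 -> [668]
  root=668
After append 81 (leaves=[75, 24, 82, 81]):
  L0: [75, 24, 82, 81]
  L1: h(75,24)=(75*31+24)%997=355 h(82,81)=(82*31+81)%997=629 -> [355, 629]
  L2: h(355,629)=(355*31+629)%997=667 -> [667]
  root=667
After append 65 (leaves=[75, 24, 82, 81, 65]):
  L0: [75, 24, 82, 81, 65]
  L1: h(75,24)=(75*31+24)%997=355 h(82,81)=(82*31+81)%997=629 h(65,65)=(65*31+65)%997=86 -> [355, 629, 86]
  L2: h(355,629)=(355*31+629)%997=667 h(86,86)=(86*31+86)%997=758 -> [667, 758]
  L3: h(667,758)=(667*31+758)%997=498 -> [498]
  root=498

Answer: 75 355 668 667 498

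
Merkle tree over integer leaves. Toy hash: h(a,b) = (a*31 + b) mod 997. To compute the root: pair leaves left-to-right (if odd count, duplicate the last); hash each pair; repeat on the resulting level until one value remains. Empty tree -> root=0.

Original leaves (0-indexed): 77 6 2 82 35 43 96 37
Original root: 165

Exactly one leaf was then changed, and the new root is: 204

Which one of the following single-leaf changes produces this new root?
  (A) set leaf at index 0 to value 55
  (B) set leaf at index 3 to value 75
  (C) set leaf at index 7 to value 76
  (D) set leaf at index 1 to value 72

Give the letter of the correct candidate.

Answer: C

Derivation:
Original leaves: [77, 6, 2, 82, 35, 43, 96, 37]
Target new root: 204
Try each candidate change and compute the resulting root:
Candidate A: set leaf[0] = 55 -> leaves = [55, 6, 2, 82, 35, 43, 96, 37]
  L0: [55, 6, 2, 82, 35, 43, 96, 37]
  L1: h(55,6)=(55*31+6)%997=714 h(2,82)=(2*31+82)%997=144 h(35,43)=(35*31+43)%997=131 h(96,37)=(96*31+37)%997=22 -> [714, 144, 131, 22]
  L2: h(714,144)=(714*31+144)%997=344 h(131,22)=(131*31+22)%997=95 -> [344, 95]
  L3: h(344,95)=(344*31+95)%997=789 -> [789]
  root = 789 != target 204
Candidate B: set leaf[3] = 75 -> leaves = [77, 6, 2, 75, 35, 43, 96, 37]
  L0: [77, 6, 2, 75, 35, 43, 96, 37]
  L1: h(77,6)=(77*31+6)%997=399 h(2,75)=(2*31+75)%997=137 h(35,43)=(35*31+43)%997=131 h(96,37)=(96*31+37)%997=22 -> [399, 137, 131, 22]
  L2: h(399,137)=(399*31+137)%997=542 h(131,22)=(131*31+22)%997=95 -> [542, 95]
  L3: h(542,95)=(542*31+95)%997=945 -> [945]
  root = 945 != target 204
Candidate C: set leaf[7] = 76 -> leaves = [77, 6, 2, 82, 35, 43, 96, 76]
  L0: [77, 6, 2, 82, 35, 43, 96, 76]
  L1: h(77,6)=(77*31+6)%997=399 h(2,82)=(2*31+82)%997=144 h(35,43)=(35*31+43)%997=131 h(96,76)=(96*31+76)%997=61 -> [399, 144, 131, 61]
  L2: h(399,144)=(399*31+144)%997=549 h(131,61)=(131*31+61)%997=134 -> [549, 134]
  L3: h(549,134)=(549*31+134)%997=204 -> [204]
  root = 204 == target 204  ** MATCH **
Candidate D: set leaf[1] = 72 -> leaves = [77, 72, 2, 82, 35, 43, 96, 37]
  L0: [77, 72, 2, 82, 35, 43, 96, 37]
  L1: h(77,72)=(77*31+72)%997=465 h(2,82)=(2*31+82)%997=144 h(35,43)=(35*31+43)%997=131 h(96,37)=(96*31+37)%997=22 -> [465, 144, 131, 22]
  L2: h(465,144)=(465*31+144)%997=601 h(131,22)=(131*31+22)%997=95 -> [601, 95]
  L3: h(601,95)=(601*31+95)%997=780 -> [780]
  root = 780 != target 204
Candidate C produces the target root.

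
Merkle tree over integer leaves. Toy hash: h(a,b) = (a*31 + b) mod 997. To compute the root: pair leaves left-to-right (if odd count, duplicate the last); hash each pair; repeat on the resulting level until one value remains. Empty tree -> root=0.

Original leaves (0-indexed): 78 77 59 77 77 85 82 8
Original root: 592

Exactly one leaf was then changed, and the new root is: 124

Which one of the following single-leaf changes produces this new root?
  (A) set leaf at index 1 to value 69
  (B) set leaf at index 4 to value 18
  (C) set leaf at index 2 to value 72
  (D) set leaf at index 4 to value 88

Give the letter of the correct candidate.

Answer: C

Derivation:
Original leaves: [78, 77, 59, 77, 77, 85, 82, 8]
Target new root: 124
Try each candidate change and compute the resulting root:
Candidate A: set leaf[1] = 69 -> leaves = [78, 69, 59, 77, 77, 85, 82, 8]
  L0: [78, 69, 59, 77, 77, 85, 82, 8]
  L1: h(78,69)=(78*31+69)%997=493 h(59,77)=(59*31+77)%997=909 h(77,85)=(77*31+85)%997=478 h(82,8)=(82*31+8)%997=556 -> [493, 909, 478, 556]
  L2: h(493,909)=(493*31+909)%997=240 h(478,556)=(478*31+556)%997=419 -> [240, 419]
  L3: h(240,419)=(240*31+419)%997=880 -> [880]
  root = 880 != target 124
Candidate B: set leaf[4] = 18 -> leaves = [78, 77, 59, 77, 18, 85, 82, 8]
  L0: [78, 77, 59, 77, 18, 85, 82, 8]
  L1: h(78,77)=(78*31+77)%997=501 h(59,77)=(59*31+77)%997=909 h(18,85)=(18*31+85)%997=643 h(82,8)=(82*31+8)%997=556 -> [501, 909, 643, 556]
  L2: h(501,909)=(501*31+909)%997=488 h(643,556)=(643*31+556)%997=549 -> [488, 549]
  L3: h(488,549)=(488*31+549)%997=722 -> [722]
  root = 722 != target 124
Candidate C: set leaf[2] = 72 -> leaves = [78, 77, 72, 77, 77, 85, 82, 8]
  L0: [78, 77, 72, 77, 77, 85, 82, 8]
  L1: h(78,77)=(78*31+77)%997=501 h(72,77)=(72*31+77)%997=315 h(77,85)=(77*31+85)%997=478 h(82,8)=(82*31+8)%997=556 -> [501, 315, 478, 556]
  L2: h(501,315)=(501*31+315)%997=891 h(478,556)=(478*31+556)%997=419 -> [891, 419]
  L3: h(891,419)=(891*31+419)%997=124 -> [124]
  root = 124 == target 124  ** MATCH **
Candidate D: set leaf[4] = 88 -> leaves = [78, 77, 59, 77, 88, 85, 82, 8]
  L0: [78, 77, 59, 77, 88, 85, 82, 8]
  L1: h(78,77)=(78*31+77)%997=501 h(59,77)=(59*31+77)%997=909 h(88,85)=(88*31+85)%997=819 h(82,8)=(82*31+8)%997=556 -> [501, 909, 819, 556]
  L2: h(501,909)=(501*31+909)%997=488 h(819,556)=(819*31+556)%997=23 -> [488, 23]
  L3: h(488,23)=(488*31+23)%997=196 -> [196]
  root = 196 != target 124
Candidate C produces the target root.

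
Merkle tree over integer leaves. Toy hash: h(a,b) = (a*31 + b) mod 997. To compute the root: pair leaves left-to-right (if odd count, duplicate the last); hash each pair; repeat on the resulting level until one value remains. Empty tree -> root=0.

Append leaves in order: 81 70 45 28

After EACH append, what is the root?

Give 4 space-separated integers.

After append 81 (leaves=[81]):
  L0: [81]
  root=81
After append 70 (leaves=[81, 70]):
  L0: [81, 70]
  L1: h(81,70)=(81*31+70)%997=587 -> [587]
  root=587
After append 45 (leaves=[81, 70, 45]):
  L0: [81, 70, 45]
  L1: h(81,70)=(81*31+70)%997=587 h(45,45)=(45*31+45)%997=443 -> [587, 443]
  L2: h(587,443)=(587*31+443)%997=694 -> [694]
  root=694
After append 28 (leaves=[81, 70, 45, 28]):
  L0: [81, 70, 45, 28]
  L1: h(81,70)=(81*31+70)%997=587 h(45,28)=(45*31+28)%997=426 -> [587, 426]
  L2: h(587,426)=(587*31+426)%997=677 -> [677]
  root=677

Answer: 81 587 694 677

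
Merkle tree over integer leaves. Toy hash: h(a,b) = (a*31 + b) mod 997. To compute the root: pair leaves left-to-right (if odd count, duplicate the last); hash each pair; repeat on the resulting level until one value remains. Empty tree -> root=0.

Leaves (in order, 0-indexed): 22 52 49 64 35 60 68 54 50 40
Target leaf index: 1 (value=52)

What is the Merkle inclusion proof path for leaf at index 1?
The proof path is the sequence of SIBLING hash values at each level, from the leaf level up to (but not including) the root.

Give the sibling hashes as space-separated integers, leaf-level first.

Answer: 22 586 768 59

Derivation:
L0 (leaves): [22, 52, 49, 64, 35, 60, 68, 54, 50, 40], target index=1
L1: h(22,52)=(22*31+52)%997=734 [pair 0] h(49,64)=(49*31+64)%997=586 [pair 1] h(35,60)=(35*31+60)%997=148 [pair 2] h(68,54)=(68*31+54)%997=168 [pair 3] h(50,40)=(50*31+40)%997=593 [pair 4] -> [734, 586, 148, 168, 593]
  Sibling for proof at L0: 22
L2: h(734,586)=(734*31+586)%997=409 [pair 0] h(148,168)=(148*31+168)%997=768 [pair 1] h(593,593)=(593*31+593)%997=33 [pair 2] -> [409, 768, 33]
  Sibling for proof at L1: 586
L3: h(409,768)=(409*31+768)%997=486 [pair 0] h(33,33)=(33*31+33)%997=59 [pair 1] -> [486, 59]
  Sibling for proof at L2: 768
L4: h(486,59)=(486*31+59)%997=170 [pair 0] -> [170]
  Sibling for proof at L3: 59
Root: 170
Proof path (sibling hashes from leaf to root): [22, 586, 768, 59]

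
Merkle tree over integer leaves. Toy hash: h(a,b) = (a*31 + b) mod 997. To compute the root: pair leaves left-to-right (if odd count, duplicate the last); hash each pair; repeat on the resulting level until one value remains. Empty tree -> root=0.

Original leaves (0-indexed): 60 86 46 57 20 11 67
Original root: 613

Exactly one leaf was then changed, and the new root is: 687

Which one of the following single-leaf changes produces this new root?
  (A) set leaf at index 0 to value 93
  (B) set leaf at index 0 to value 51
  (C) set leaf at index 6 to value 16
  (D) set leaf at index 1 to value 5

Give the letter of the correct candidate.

Original leaves: [60, 86, 46, 57, 20, 11, 67]
Target new root: 687
Try each candidate change and compute the resulting root:
Candidate A: set leaf[0] = 93 -> leaves = [93, 86, 46, 57, 20, 11, 67]
  L0: [93, 86, 46, 57, 20, 11, 67]
  L1: h(93,86)=(93*31+86)%997=975 h(46,57)=(46*31+57)%997=486 h(20,11)=(20*31+11)%997=631 h(67,67)=(67*31+67)%997=150 -> [975, 486, 631, 150]
  L2: h(975,486)=(975*31+486)%997=801 h(631,150)=(631*31+150)%997=768 -> [801, 768]
  L3: h(801,768)=(801*31+768)%997=674 -> [674]
  root = 674 != target 687
Candidate B: set leaf[0] = 51 -> leaves = [51, 86, 46, 57, 20, 11, 67]
  L0: [51, 86, 46, 57, 20, 11, 67]
  L1: h(51,86)=(51*31+86)%997=670 h(46,57)=(46*31+57)%997=486 h(20,11)=(20*31+11)%997=631 h(67,67)=(67*31+67)%997=150 -> [670, 486, 631, 150]
  L2: h(670,486)=(670*31+486)%997=319 h(631,150)=(631*31+150)%997=768 -> [319, 768]
  L3: h(319,768)=(319*31+768)%997=687 -> [687]
  root = 687 == target 687  ** MATCH **
Candidate C: set leaf[6] = 16 -> leaves = [60, 86, 46, 57, 20, 11, 16]
  L0: [60, 86, 46, 57, 20, 11, 16]
  L1: h(60,86)=(60*31+86)%997=949 h(46,57)=(46*31+57)%997=486 h(20,11)=(20*31+11)%997=631 h(16,16)=(16*31+16)%997=512 -> [949, 486, 631, 512]
  L2: h(949,486)=(949*31+486)%997=992 h(631,512)=(631*31+512)%997=133 -> [992, 133]
  L3: h(992,133)=(992*31+133)%997=975 -> [975]
  root = 975 != target 687
Candidate D: set leaf[1] = 5 -> leaves = [60, 5, 46, 57, 20, 11, 67]
  L0: [60, 5, 46, 57, 20, 11, 67]
  L1: h(60,5)=(60*31+5)%997=868 h(46,57)=(46*31+57)%997=486 h(20,11)=(20*31+11)%997=631 h(67,67)=(67*31+67)%997=150 -> [868, 486, 631, 150]
  L2: h(868,486)=(868*31+486)%997=475 h(631,150)=(631*31+150)%997=768 -> [475, 768]
  L3: h(475,768)=(475*31+768)%997=538 -> [538]
  root = 538 != target 687
Candidate B produces the target root.

Answer: B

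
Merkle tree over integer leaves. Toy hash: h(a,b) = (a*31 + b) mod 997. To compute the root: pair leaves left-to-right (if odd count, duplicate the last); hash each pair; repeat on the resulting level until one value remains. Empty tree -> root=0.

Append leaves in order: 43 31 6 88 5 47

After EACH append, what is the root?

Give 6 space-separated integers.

After append 43 (leaves=[43]):
  L0: [43]
  root=43
After append 31 (leaves=[43, 31]):
  L0: [43, 31]
  L1: h(43,31)=(43*31+31)%997=367 -> [367]
  root=367
After append 6 (leaves=[43, 31, 6]):
  L0: [43, 31, 6]
  L1: h(43,31)=(43*31+31)%997=367 h(6,6)=(6*31+6)%997=192 -> [367, 192]
  L2: h(367,192)=(367*31+192)%997=602 -> [602]
  root=602
After append 88 (leaves=[43, 31, 6, 88]):
  L0: [43, 31, 6, 88]
  L1: h(43,31)=(43*31+31)%997=367 h(6,88)=(6*31+88)%997=274 -> [367, 274]
  L2: h(367,274)=(367*31+274)%997=684 -> [684]
  root=684
After append 5 (leaves=[43, 31, 6, 88, 5]):
  L0: [43, 31, 6, 88, 5]
  L1: h(43,31)=(43*31+31)%997=367 h(6,88)=(6*31+88)%997=274 h(5,5)=(5*31+5)%997=160 -> [367, 274, 160]
  L2: h(367,274)=(367*31+274)%997=684 h(160,160)=(160*31+160)%997=135 -> [684, 135]
  L3: h(684,135)=(684*31+135)%997=402 -> [402]
  root=402
After append 47 (leaves=[43, 31, 6, 88, 5, 47]):
  L0: [43, 31, 6, 88, 5, 47]
  L1: h(43,31)=(43*31+31)%997=367 h(6,88)=(6*31+88)%997=274 h(5,47)=(5*31+47)%997=202 -> [367, 274, 202]
  L2: h(367,274)=(367*31+274)%997=684 h(202,202)=(202*31+202)%997=482 -> [684, 482]
  L3: h(684,482)=(684*31+482)%997=749 -> [749]
  root=749

Answer: 43 367 602 684 402 749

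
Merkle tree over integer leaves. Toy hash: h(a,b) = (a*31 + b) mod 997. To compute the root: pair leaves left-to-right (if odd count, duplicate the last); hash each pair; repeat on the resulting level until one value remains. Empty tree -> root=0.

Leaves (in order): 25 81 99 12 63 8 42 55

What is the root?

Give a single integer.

L0: [25, 81, 99, 12, 63, 8, 42, 55]
L1: h(25,81)=(25*31+81)%997=856 h(99,12)=(99*31+12)%997=90 h(63,8)=(63*31+8)%997=964 h(42,55)=(42*31+55)%997=360 -> [856, 90, 964, 360]
L2: h(856,90)=(856*31+90)%997=704 h(964,360)=(964*31+360)%997=334 -> [704, 334]
L3: h(704,334)=(704*31+334)%997=224 -> [224]

Answer: 224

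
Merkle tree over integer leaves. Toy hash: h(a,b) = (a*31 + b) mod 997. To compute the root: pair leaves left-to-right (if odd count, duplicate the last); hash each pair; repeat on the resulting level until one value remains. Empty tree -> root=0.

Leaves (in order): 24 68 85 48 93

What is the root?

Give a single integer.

Answer: 620

Derivation:
L0: [24, 68, 85, 48, 93]
L1: h(24,68)=(24*31+68)%997=812 h(85,48)=(85*31+48)%997=689 h(93,93)=(93*31+93)%997=982 -> [812, 689, 982]
L2: h(812,689)=(812*31+689)%997=936 h(982,982)=(982*31+982)%997=517 -> [936, 517]
L3: h(936,517)=(936*31+517)%997=620 -> [620]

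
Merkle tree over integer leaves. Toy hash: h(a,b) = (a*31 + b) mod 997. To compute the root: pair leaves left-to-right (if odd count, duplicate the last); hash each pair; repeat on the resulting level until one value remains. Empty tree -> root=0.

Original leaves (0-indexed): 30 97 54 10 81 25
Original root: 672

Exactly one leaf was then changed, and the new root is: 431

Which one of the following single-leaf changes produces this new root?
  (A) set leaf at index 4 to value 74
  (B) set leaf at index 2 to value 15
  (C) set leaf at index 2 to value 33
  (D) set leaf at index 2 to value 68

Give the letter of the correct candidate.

Original leaves: [30, 97, 54, 10, 81, 25]
Target new root: 431
Try each candidate change and compute the resulting root:
Candidate A: set leaf[4] = 74 -> leaves = [30, 97, 54, 10, 74, 25]
  L0: [30, 97, 54, 10, 74, 25]
  L1: h(30,97)=(30*31+97)%997=30 h(54,10)=(54*31+10)%997=687 h(74,25)=(74*31+25)%997=325 -> [30, 687, 325]
  L2: h(30,687)=(30*31+687)%997=620 h(325,325)=(325*31+325)%997=430 -> [620, 430]
  L3: h(620,430)=(620*31+430)%997=707 -> [707]
  root = 707 != target 431
Candidate B: set leaf[2] = 15 -> leaves = [30, 97, 15, 10, 81, 25]
  L0: [30, 97, 15, 10, 81, 25]
  L1: h(30,97)=(30*31+97)%997=30 h(15,10)=(15*31+10)%997=475 h(81,25)=(81*31+25)%997=542 -> [30, 475, 542]
  L2: h(30,475)=(30*31+475)%997=408 h(542,542)=(542*31+542)%997=395 -> [408, 395]
  L3: h(408,395)=(408*31+395)%997=82 -> [82]
  root = 82 != target 431
Candidate C: set leaf[2] = 33 -> leaves = [30, 97, 33, 10, 81, 25]
  L0: [30, 97, 33, 10, 81, 25]
  L1: h(30,97)=(30*31+97)%997=30 h(33,10)=(33*31+10)%997=36 h(81,25)=(81*31+25)%997=542 -> [30, 36, 542]
  L2: h(30,36)=(30*31+36)%997=966 h(542,542)=(542*31+542)%997=395 -> [966, 395]
  L3: h(966,395)=(966*31+395)%997=431 -> [431]
  root = 431 == target 431  ** MATCH **
Candidate D: set leaf[2] = 68 -> leaves = [30, 97, 68, 10, 81, 25]
  L0: [30, 97, 68, 10, 81, 25]
  L1: h(30,97)=(30*31+97)%997=30 h(68,10)=(68*31+10)%997=124 h(81,25)=(81*31+25)%997=542 -> [30, 124, 542]
  L2: h(30,124)=(30*31+124)%997=57 h(542,542)=(542*31+542)%997=395 -> [57, 395]
  L3: h(57,395)=(57*31+395)%997=168 -> [168]
  root = 168 != target 431
Candidate C produces the target root.

Answer: C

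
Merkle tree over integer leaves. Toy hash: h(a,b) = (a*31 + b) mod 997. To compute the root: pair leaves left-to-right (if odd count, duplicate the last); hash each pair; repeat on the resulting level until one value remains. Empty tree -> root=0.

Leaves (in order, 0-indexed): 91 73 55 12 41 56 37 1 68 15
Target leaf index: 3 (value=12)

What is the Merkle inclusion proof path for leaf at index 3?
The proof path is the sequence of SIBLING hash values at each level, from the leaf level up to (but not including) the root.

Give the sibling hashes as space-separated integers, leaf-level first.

Answer: 55 900 411 492

Derivation:
L0 (leaves): [91, 73, 55, 12, 41, 56, 37, 1, 68, 15], target index=3
L1: h(91,73)=(91*31+73)%997=900 [pair 0] h(55,12)=(55*31+12)%997=720 [pair 1] h(41,56)=(41*31+56)%997=330 [pair 2] h(37,1)=(37*31+1)%997=151 [pair 3] h(68,15)=(68*31+15)%997=129 [pair 4] -> [900, 720, 330, 151, 129]
  Sibling for proof at L0: 55
L2: h(900,720)=(900*31+720)%997=704 [pair 0] h(330,151)=(330*31+151)%997=411 [pair 1] h(129,129)=(129*31+129)%997=140 [pair 2] -> [704, 411, 140]
  Sibling for proof at L1: 900
L3: h(704,411)=(704*31+411)%997=301 [pair 0] h(140,140)=(140*31+140)%997=492 [pair 1] -> [301, 492]
  Sibling for proof at L2: 411
L4: h(301,492)=(301*31+492)%997=850 [pair 0] -> [850]
  Sibling for proof at L3: 492
Root: 850
Proof path (sibling hashes from leaf to root): [55, 900, 411, 492]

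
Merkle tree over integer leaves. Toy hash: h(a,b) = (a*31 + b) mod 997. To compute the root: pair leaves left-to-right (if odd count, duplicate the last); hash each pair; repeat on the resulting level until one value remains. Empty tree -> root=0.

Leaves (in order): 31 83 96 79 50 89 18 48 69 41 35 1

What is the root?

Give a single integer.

Answer: 662

Derivation:
L0: [31, 83, 96, 79, 50, 89, 18, 48, 69, 41, 35, 1]
L1: h(31,83)=(31*31+83)%997=47 h(96,79)=(96*31+79)%997=64 h(50,89)=(50*31+89)%997=642 h(18,48)=(18*31+48)%997=606 h(69,41)=(69*31+41)%997=186 h(35,1)=(35*31+1)%997=89 -> [47, 64, 642, 606, 186, 89]
L2: h(47,64)=(47*31+64)%997=524 h(642,606)=(642*31+606)%997=568 h(186,89)=(186*31+89)%997=870 -> [524, 568, 870]
L3: h(524,568)=(524*31+568)%997=860 h(870,870)=(870*31+870)%997=921 -> [860, 921]
L4: h(860,921)=(860*31+921)%997=662 -> [662]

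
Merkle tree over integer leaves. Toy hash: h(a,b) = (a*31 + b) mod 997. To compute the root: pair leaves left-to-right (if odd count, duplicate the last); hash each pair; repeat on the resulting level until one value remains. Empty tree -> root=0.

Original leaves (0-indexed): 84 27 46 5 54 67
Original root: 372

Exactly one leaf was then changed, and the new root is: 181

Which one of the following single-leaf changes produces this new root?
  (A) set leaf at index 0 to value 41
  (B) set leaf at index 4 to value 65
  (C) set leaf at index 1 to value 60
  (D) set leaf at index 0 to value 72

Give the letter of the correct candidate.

Answer: C

Derivation:
Original leaves: [84, 27, 46, 5, 54, 67]
Target new root: 181
Try each candidate change and compute the resulting root:
Candidate A: set leaf[0] = 41 -> leaves = [41, 27, 46, 5, 54, 67]
  L0: [41, 27, 46, 5, 54, 67]
  L1: h(41,27)=(41*31+27)%997=301 h(46,5)=(46*31+5)%997=434 h(54,67)=(54*31+67)%997=744 -> [301, 434, 744]
  L2: h(301,434)=(301*31+434)%997=792 h(744,744)=(744*31+744)%997=877 -> [792, 877]
  L3: h(792,877)=(792*31+877)%997=504 -> [504]
  root = 504 != target 181
Candidate B: set leaf[4] = 65 -> leaves = [84, 27, 46, 5, 65, 67]
  L0: [84, 27, 46, 5, 65, 67]
  L1: h(84,27)=(84*31+27)%997=637 h(46,5)=(46*31+5)%997=434 h(65,67)=(65*31+67)%997=88 -> [637, 434, 88]
  L2: h(637,434)=(637*31+434)%997=241 h(88,88)=(88*31+88)%997=822 -> [241, 822]
  L3: h(241,822)=(241*31+822)%997=317 -> [317]
  root = 317 != target 181
Candidate C: set leaf[1] = 60 -> leaves = [84, 60, 46, 5, 54, 67]
  L0: [84, 60, 46, 5, 54, 67]
  L1: h(84,60)=(84*31+60)%997=670 h(46,5)=(46*31+5)%997=434 h(54,67)=(54*31+67)%997=744 -> [670, 434, 744]
  L2: h(670,434)=(670*31+434)%997=267 h(744,744)=(744*31+744)%997=877 -> [267, 877]
  L3: h(267,877)=(267*31+877)%997=181 -> [181]
  root = 181 == target 181  ** MATCH **
Candidate D: set leaf[0] = 72 -> leaves = [72, 27, 46, 5, 54, 67]
  L0: [72, 27, 46, 5, 54, 67]
  L1: h(72,27)=(72*31+27)%997=265 h(46,5)=(46*31+5)%997=434 h(54,67)=(54*31+67)%997=744 -> [265, 434, 744]
  L2: h(265,434)=(265*31+434)%997=673 h(744,744)=(744*31+744)%997=877 -> [673, 877]
  L3: h(673,877)=(673*31+877)%997=803 -> [803]
  root = 803 != target 181
Candidate C produces the target root.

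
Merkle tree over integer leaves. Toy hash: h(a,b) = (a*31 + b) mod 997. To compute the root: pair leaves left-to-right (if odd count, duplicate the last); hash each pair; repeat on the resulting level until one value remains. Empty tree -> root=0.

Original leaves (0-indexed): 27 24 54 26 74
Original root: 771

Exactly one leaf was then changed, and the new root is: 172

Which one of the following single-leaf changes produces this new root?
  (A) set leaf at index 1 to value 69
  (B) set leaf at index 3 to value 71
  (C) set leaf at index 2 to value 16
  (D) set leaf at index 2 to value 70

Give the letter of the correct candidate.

Original leaves: [27, 24, 54, 26, 74]
Target new root: 172
Try each candidate change and compute the resulting root:
Candidate A: set leaf[1] = 69 -> leaves = [27, 69, 54, 26, 74]
  L0: [27, 69, 54, 26, 74]
  L1: h(27,69)=(27*31+69)%997=906 h(54,26)=(54*31+26)%997=703 h(74,74)=(74*31+74)%997=374 -> [906, 703, 374]
  L2: h(906,703)=(906*31+703)%997=873 h(374,374)=(374*31+374)%997=4 -> [873, 4]
  L3: h(873,4)=(873*31+4)%997=148 -> [148]
  root = 148 != target 172
Candidate B: set leaf[3] = 71 -> leaves = [27, 24, 54, 71, 74]
  L0: [27, 24, 54, 71, 74]
  L1: h(27,24)=(27*31+24)%997=861 h(54,71)=(54*31+71)%997=748 h(74,74)=(74*31+74)%997=374 -> [861, 748, 374]
  L2: h(861,748)=(861*31+748)%997=520 h(374,374)=(374*31+374)%997=4 -> [520, 4]
  L3: h(520,4)=(520*31+4)%997=172 -> [172]
  root = 172 == target 172  ** MATCH **
Candidate C: set leaf[2] = 16 -> leaves = [27, 24, 16, 26, 74]
  L0: [27, 24, 16, 26, 74]
  L1: h(27,24)=(27*31+24)%997=861 h(16,26)=(16*31+26)%997=522 h(74,74)=(74*31+74)%997=374 -> [861, 522, 374]
  L2: h(861,522)=(861*31+522)%997=294 h(374,374)=(374*31+374)%997=4 -> [294, 4]
  L3: h(294,4)=(294*31+4)%997=145 -> [145]
  root = 145 != target 172
Candidate D: set leaf[2] = 70 -> leaves = [27, 24, 70, 26, 74]
  L0: [27, 24, 70, 26, 74]
  L1: h(27,24)=(27*31+24)%997=861 h(70,26)=(70*31+26)%997=202 h(74,74)=(74*31+74)%997=374 -> [861, 202, 374]
  L2: h(861,202)=(861*31+202)%997=971 h(374,374)=(374*31+374)%997=4 -> [971, 4]
  L3: h(971,4)=(971*31+4)%997=195 -> [195]
  root = 195 != target 172
Candidate B produces the target root.

Answer: B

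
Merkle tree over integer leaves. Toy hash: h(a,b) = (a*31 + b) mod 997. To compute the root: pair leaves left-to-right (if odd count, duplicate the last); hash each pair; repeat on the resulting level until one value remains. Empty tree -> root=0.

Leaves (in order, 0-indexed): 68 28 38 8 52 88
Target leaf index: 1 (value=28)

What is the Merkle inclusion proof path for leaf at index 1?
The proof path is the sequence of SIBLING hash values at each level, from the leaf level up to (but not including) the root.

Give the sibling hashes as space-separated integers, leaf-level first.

L0 (leaves): [68, 28, 38, 8, 52, 88], target index=1
L1: h(68,28)=(68*31+28)%997=142 [pair 0] h(38,8)=(38*31+8)%997=189 [pair 1] h(52,88)=(52*31+88)%997=703 [pair 2] -> [142, 189, 703]
  Sibling for proof at L0: 68
L2: h(142,189)=(142*31+189)%997=603 [pair 0] h(703,703)=(703*31+703)%997=562 [pair 1] -> [603, 562]
  Sibling for proof at L1: 189
L3: h(603,562)=(603*31+562)%997=312 [pair 0] -> [312]
  Sibling for proof at L2: 562
Root: 312
Proof path (sibling hashes from leaf to root): [68, 189, 562]

Answer: 68 189 562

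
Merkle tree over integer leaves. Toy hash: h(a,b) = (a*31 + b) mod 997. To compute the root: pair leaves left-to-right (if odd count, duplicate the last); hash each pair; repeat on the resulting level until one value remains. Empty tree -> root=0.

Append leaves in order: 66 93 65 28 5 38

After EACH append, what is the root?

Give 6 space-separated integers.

Answer: 66 145 593 556 422 481

Derivation:
After append 66 (leaves=[66]):
  L0: [66]
  root=66
After append 93 (leaves=[66, 93]):
  L0: [66, 93]
  L1: h(66,93)=(66*31+93)%997=145 -> [145]
  root=145
After append 65 (leaves=[66, 93, 65]):
  L0: [66, 93, 65]
  L1: h(66,93)=(66*31+93)%997=145 h(65,65)=(65*31+65)%997=86 -> [145, 86]
  L2: h(145,86)=(145*31+86)%997=593 -> [593]
  root=593
After append 28 (leaves=[66, 93, 65, 28]):
  L0: [66, 93, 65, 28]
  L1: h(66,93)=(66*31+93)%997=145 h(65,28)=(65*31+28)%997=49 -> [145, 49]
  L2: h(145,49)=(145*31+49)%997=556 -> [556]
  root=556
After append 5 (leaves=[66, 93, 65, 28, 5]):
  L0: [66, 93, 65, 28, 5]
  L1: h(66,93)=(66*31+93)%997=145 h(65,28)=(65*31+28)%997=49 h(5,5)=(5*31+5)%997=160 -> [145, 49, 160]
  L2: h(145,49)=(145*31+49)%997=556 h(160,160)=(160*31+160)%997=135 -> [556, 135]
  L3: h(556,135)=(556*31+135)%997=422 -> [422]
  root=422
After append 38 (leaves=[66, 93, 65, 28, 5, 38]):
  L0: [66, 93, 65, 28, 5, 38]
  L1: h(66,93)=(66*31+93)%997=145 h(65,28)=(65*31+28)%997=49 h(5,38)=(5*31+38)%997=193 -> [145, 49, 193]
  L2: h(145,49)=(145*31+49)%997=556 h(193,193)=(193*31+193)%997=194 -> [556, 194]
  L3: h(556,194)=(556*31+194)%997=481 -> [481]
  root=481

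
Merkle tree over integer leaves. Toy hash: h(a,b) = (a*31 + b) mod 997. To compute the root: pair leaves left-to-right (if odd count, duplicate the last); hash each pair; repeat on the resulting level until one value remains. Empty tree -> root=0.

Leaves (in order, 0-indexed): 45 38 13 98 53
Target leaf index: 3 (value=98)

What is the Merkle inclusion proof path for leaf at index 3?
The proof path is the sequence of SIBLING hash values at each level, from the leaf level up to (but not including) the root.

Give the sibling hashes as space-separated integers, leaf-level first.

Answer: 13 436 434

Derivation:
L0 (leaves): [45, 38, 13, 98, 53], target index=3
L1: h(45,38)=(45*31+38)%997=436 [pair 0] h(13,98)=(13*31+98)%997=501 [pair 1] h(53,53)=(53*31+53)%997=699 [pair 2] -> [436, 501, 699]
  Sibling for proof at L0: 13
L2: h(436,501)=(436*31+501)%997=59 [pair 0] h(699,699)=(699*31+699)%997=434 [pair 1] -> [59, 434]
  Sibling for proof at L1: 436
L3: h(59,434)=(59*31+434)%997=269 [pair 0] -> [269]
  Sibling for proof at L2: 434
Root: 269
Proof path (sibling hashes from leaf to root): [13, 436, 434]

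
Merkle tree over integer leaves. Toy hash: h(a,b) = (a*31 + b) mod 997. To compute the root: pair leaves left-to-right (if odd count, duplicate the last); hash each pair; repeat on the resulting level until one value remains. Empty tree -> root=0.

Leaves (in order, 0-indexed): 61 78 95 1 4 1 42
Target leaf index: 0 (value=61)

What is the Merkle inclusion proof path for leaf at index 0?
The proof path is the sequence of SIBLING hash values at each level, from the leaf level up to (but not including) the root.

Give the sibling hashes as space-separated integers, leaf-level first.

Answer: 78 952 234

Derivation:
L0 (leaves): [61, 78, 95, 1, 4, 1, 42], target index=0
L1: h(61,78)=(61*31+78)%997=972 [pair 0] h(95,1)=(95*31+1)%997=952 [pair 1] h(4,1)=(4*31+1)%997=125 [pair 2] h(42,42)=(42*31+42)%997=347 [pair 3] -> [972, 952, 125, 347]
  Sibling for proof at L0: 78
L2: h(972,952)=(972*31+952)%997=177 [pair 0] h(125,347)=(125*31+347)%997=234 [pair 1] -> [177, 234]
  Sibling for proof at L1: 952
L3: h(177,234)=(177*31+234)%997=736 [pair 0] -> [736]
  Sibling for proof at L2: 234
Root: 736
Proof path (sibling hashes from leaf to root): [78, 952, 234]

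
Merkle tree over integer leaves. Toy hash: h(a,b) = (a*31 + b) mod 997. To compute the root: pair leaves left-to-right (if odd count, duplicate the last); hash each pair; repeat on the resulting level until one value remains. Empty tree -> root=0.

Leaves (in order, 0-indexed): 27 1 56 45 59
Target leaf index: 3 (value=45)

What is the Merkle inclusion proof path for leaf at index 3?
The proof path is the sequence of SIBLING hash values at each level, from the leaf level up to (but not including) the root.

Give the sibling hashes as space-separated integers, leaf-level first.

L0 (leaves): [27, 1, 56, 45, 59], target index=3
L1: h(27,1)=(27*31+1)%997=838 [pair 0] h(56,45)=(56*31+45)%997=784 [pair 1] h(59,59)=(59*31+59)%997=891 [pair 2] -> [838, 784, 891]
  Sibling for proof at L0: 56
L2: h(838,784)=(838*31+784)%997=840 [pair 0] h(891,891)=(891*31+891)%997=596 [pair 1] -> [840, 596]
  Sibling for proof at L1: 838
L3: h(840,596)=(840*31+596)%997=714 [pair 0] -> [714]
  Sibling for proof at L2: 596
Root: 714
Proof path (sibling hashes from leaf to root): [56, 838, 596]

Answer: 56 838 596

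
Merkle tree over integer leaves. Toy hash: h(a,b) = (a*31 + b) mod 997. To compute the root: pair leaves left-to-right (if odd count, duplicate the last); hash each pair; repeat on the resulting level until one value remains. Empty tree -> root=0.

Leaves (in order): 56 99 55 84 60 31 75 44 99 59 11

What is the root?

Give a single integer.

L0: [56, 99, 55, 84, 60, 31, 75, 44, 99, 59, 11]
L1: h(56,99)=(56*31+99)%997=838 h(55,84)=(55*31+84)%997=792 h(60,31)=(60*31+31)%997=894 h(75,44)=(75*31+44)%997=375 h(99,59)=(99*31+59)%997=137 h(11,11)=(11*31+11)%997=352 -> [838, 792, 894, 375, 137, 352]
L2: h(838,792)=(838*31+792)%997=848 h(894,375)=(894*31+375)%997=173 h(137,352)=(137*31+352)%997=611 -> [848, 173, 611]
L3: h(848,173)=(848*31+173)%997=539 h(611,611)=(611*31+611)%997=609 -> [539, 609]
L4: h(539,609)=(539*31+609)%997=369 -> [369]

Answer: 369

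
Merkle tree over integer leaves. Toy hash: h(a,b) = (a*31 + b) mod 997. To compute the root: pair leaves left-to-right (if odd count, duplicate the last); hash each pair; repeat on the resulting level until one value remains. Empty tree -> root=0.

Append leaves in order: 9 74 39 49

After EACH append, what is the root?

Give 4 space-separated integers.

Answer: 9 353 227 237

Derivation:
After append 9 (leaves=[9]):
  L0: [9]
  root=9
After append 74 (leaves=[9, 74]):
  L0: [9, 74]
  L1: h(9,74)=(9*31+74)%997=353 -> [353]
  root=353
After append 39 (leaves=[9, 74, 39]):
  L0: [9, 74, 39]
  L1: h(9,74)=(9*31+74)%997=353 h(39,39)=(39*31+39)%997=251 -> [353, 251]
  L2: h(353,251)=(353*31+251)%997=227 -> [227]
  root=227
After append 49 (leaves=[9, 74, 39, 49]):
  L0: [9, 74, 39, 49]
  L1: h(9,74)=(9*31+74)%997=353 h(39,49)=(39*31+49)%997=261 -> [353, 261]
  L2: h(353,261)=(353*31+261)%997=237 -> [237]
  root=237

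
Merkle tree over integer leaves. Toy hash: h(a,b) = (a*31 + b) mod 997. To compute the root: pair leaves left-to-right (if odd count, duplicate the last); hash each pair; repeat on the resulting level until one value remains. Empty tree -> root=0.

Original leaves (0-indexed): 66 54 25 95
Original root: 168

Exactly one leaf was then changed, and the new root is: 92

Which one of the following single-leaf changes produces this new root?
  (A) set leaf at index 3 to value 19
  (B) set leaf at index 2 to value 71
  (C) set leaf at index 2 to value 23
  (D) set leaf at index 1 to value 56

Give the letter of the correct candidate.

Original leaves: [66, 54, 25, 95]
Target new root: 92
Try each candidate change and compute the resulting root:
Candidate A: set leaf[3] = 19 -> leaves = [66, 54, 25, 19]
  L0: [66, 54, 25, 19]
  L1: h(66,54)=(66*31+54)%997=106 h(25,19)=(25*31+19)%997=794 -> [106, 794]
  L2: h(106,794)=(106*31+794)%997=92 -> [92]
  root = 92 == target 92  ** MATCH **
Candidate B: set leaf[2] = 71 -> leaves = [66, 54, 71, 95]
  L0: [66, 54, 71, 95]
  L1: h(66,54)=(66*31+54)%997=106 h(71,95)=(71*31+95)%997=302 -> [106, 302]
  L2: h(106,302)=(106*31+302)%997=597 -> [597]
  root = 597 != target 92
Candidate C: set leaf[2] = 23 -> leaves = [66, 54, 23, 95]
  L0: [66, 54, 23, 95]
  L1: h(66,54)=(66*31+54)%997=106 h(23,95)=(23*31+95)%997=808 -> [106, 808]
  L2: h(106,808)=(106*31+808)%997=106 -> [106]
  root = 106 != target 92
Candidate D: set leaf[1] = 56 -> leaves = [66, 56, 25, 95]
  L0: [66, 56, 25, 95]
  L1: h(66,56)=(66*31+56)%997=108 h(25,95)=(25*31+95)%997=870 -> [108, 870]
  L2: h(108,870)=(108*31+870)%997=230 -> [230]
  root = 230 != target 92
Candidate A produces the target root.

Answer: A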